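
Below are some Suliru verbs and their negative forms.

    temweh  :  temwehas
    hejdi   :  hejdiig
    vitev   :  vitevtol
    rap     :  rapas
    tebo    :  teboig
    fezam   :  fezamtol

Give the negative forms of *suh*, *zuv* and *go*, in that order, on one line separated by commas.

The suffix is conditioned by the final sound: -as when the stem ends in a voiceless consonant (*temweh*, *rap*); -tol when the stem ends in a voiced consonant (*vitev*, *fezam*); -ig when the stem ends in a vowel (*hejdi*, *tebo*).
Since the final sound of *suh* is /h/ (a voiceless consonant), it takes -as, giving *suhas*.
*zuv*: final sound = /v/, a voiced consonant → -tol → *zuvtol*.
Since the final sound of *go* is /o/ (a vowel), it takes -ig, giving *goig*.

suhas, zuvtol, goig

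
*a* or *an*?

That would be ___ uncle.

The indefinite article is chosen by the initial *sound* of the following word, not its spelling.
*uncle* begins with the sound /ʌ/ (u pronounced /ʌ/) — a vowel sound.
So the article is *an*: That would be an uncle.

an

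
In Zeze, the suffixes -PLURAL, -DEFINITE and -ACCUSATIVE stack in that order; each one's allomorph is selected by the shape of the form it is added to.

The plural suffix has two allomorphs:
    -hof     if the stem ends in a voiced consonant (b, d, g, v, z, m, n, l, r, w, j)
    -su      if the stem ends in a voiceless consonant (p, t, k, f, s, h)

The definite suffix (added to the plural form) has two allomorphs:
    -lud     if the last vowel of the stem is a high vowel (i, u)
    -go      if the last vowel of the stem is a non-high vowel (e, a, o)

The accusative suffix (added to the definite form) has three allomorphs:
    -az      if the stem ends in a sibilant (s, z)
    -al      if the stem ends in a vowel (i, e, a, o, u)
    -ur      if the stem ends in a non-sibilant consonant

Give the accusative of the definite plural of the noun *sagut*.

*sagut*: final consonant = /t/, voiceless → -su → *sagutsu*.
The plural form *sagutsu* — last vowel /u/ (a high vowel) → -lud → *sagutsulud*.
The definite form *sagutsulud* — final sound /d/ (a non-sibilant consonant) → -ur → *sagutsuludur*.

sagutsuludur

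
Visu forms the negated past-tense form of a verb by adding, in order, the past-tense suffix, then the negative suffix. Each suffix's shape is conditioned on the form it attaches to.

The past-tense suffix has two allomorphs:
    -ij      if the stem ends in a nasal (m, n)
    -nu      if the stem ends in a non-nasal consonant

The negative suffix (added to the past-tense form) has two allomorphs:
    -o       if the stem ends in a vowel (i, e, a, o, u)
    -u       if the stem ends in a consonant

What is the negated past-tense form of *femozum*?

femozumiju

*femozum* — final consonant /m/ (a nasal) → -ij → *femozumij*.
The past-tense form *femozumij* — final sound /j/ (a consonant) → -u → *femozumiju*.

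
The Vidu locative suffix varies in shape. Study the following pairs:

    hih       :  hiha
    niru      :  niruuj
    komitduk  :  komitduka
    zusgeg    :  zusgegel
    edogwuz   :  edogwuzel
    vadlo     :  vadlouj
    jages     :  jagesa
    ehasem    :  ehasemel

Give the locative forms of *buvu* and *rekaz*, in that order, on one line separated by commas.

buvuuj, rekazel

The pattern is voicing of the final sound: -a when the stem ends in a voiceless consonant (*hih*, *komitduk*, *jages*); -el when the stem ends in a voiced consonant (*zusgeg*, *edogwuz*, *ehasem*); -uj when the stem ends in a vowel (*niru*, *vadlo*).
Since the final sound of *buvu* is /u/ (a vowel), it takes -uj, giving *buvuuj*.
Since the final sound of *rekaz* is /z/ (a voiced consonant), it takes -el, giving *rekazel*.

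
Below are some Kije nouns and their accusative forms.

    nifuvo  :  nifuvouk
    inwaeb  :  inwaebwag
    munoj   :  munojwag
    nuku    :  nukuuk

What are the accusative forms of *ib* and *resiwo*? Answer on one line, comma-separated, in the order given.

ibwag, resiwouk

The suffix is conditioned by the final sound: -wag when the stem ends in a consonant (*inwaeb*, *munoj*); -uk when the stem ends in a vowel (*nifuvo*, *nuku*).
*ib*: final sound = /b/, a consonant → -wag → *ibwag*.
*resiwo* — final sound /o/ (a vowel) → -uk → *resiwouk*.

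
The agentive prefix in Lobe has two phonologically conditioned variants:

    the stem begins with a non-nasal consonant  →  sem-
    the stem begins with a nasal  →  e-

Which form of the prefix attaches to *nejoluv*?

e-

The first consonant of *nejoluv* is /n/, which is a nasal, so the prefix is e-.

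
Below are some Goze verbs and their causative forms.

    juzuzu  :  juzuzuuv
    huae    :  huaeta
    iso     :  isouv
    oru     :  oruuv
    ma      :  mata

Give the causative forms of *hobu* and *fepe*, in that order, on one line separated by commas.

hobuuv, fepeta

Looking at the last vowel of each stem: -uv when the last vowel of the stem is a rounded vowel (*juzuzu*, *iso*, *oru*); -ta when the last vowel of the stem is an unrounded vowel (*huae*, *ma*).
*hobu*: last vowel = /u/, a rounded vowel → -uv → *hobuuv*.
The last vowel of *fepe* is /e/, which is an unrounded vowel, so the suffix is -ta, giving *fepeta*.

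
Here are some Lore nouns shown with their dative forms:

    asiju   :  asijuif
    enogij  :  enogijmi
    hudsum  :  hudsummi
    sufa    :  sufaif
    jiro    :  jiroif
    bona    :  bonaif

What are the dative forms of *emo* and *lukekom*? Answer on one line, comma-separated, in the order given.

Looking at the final sound of each stem: -mi when the stem ends in a consonant (*enogij*, *hudsum*); -if when the stem ends in a vowel (*asiju*, *sufa*, *jiro*, *bona*).
Since the final sound of *emo* is /o/ (a vowel), it takes -if, giving *emoif*.
*lukekom* — final sound /m/ (a consonant) → -mi → *lukekommi*.

emoif, lukekommi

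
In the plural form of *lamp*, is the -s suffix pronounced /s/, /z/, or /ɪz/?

The stem *lamp* ends in a voiceless non-sibilant consonant.
The plural suffix surfaces as /ɪz/ after sibilants, /s/ after other voiceless consonants, and /z/ after other voiced sounds.
So the plural -s on *lamp* is pronounced /s/.

/s/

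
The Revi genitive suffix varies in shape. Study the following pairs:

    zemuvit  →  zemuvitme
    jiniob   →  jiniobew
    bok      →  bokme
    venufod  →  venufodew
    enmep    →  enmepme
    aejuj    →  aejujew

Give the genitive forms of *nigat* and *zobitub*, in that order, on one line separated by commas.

Looking at the final consonant of each stem: -me when the stem ends in a voiceless consonant (*zemuvit*, *bok*, *enmep*); -ew when the stem ends in a voiced consonant (*jiniob*, *venufod*, *aejuj*).
Since the final consonant of *nigat* is /t/ (voiceless), it takes -me, giving *nigatme*.
The final consonant of *zobitub* is /b/, which is voiced, so the suffix is -ew, giving *zobitubew*.

nigatme, zobitubew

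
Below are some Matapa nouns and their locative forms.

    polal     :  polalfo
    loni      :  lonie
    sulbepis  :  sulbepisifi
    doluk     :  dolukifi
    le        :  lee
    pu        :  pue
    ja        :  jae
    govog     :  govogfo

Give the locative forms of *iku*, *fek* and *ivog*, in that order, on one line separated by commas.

The alternation tracks the final sound of the stem — -ifi when the stem ends in a voiceless consonant (*sulbepis*, *doluk*); -fo when the stem ends in a voiced consonant (*polal*, *govog*); -e when the stem ends in a vowel (*loni*, *le*, *pu*, *ja*).
*iku* — final sound /u/ (a vowel) → -e → *ikue*.
The final sound of *fek* is /k/, which is a voiceless consonant, so the suffix is -ifi, giving *fekifi*.
Since the final sound of *ivog* is /g/ (a voiced consonant), it takes -fo, giving *ivogfo*.

ikue, fekifi, ivogfo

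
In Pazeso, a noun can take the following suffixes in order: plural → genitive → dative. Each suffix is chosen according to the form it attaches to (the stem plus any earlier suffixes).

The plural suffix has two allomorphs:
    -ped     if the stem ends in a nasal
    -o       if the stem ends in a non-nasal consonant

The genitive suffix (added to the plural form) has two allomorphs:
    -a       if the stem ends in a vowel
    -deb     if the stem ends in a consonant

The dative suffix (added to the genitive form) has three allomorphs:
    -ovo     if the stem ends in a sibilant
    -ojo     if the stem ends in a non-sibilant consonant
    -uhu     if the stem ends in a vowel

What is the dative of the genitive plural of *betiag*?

betiagoauhu

Since the final consonant of *betiag* is /g/ (non-nasal), it takes -o, giving *betiago*.
The plural form *betiago*: final sound = /o/, a vowel → -a → *betiagoa*.
The final sound of the genitive form *betiagoa* is /a/, which is a vowel, so the dative suffix is -uhu, giving *betiagoauhu*.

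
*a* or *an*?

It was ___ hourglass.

an

The indefinite article is chosen by the initial *sound* of the following word, not its spelling.
*hourglass* begins with the sound /aʊ/ (silent h) — a vowel sound.
So the article is *an*: It was an hourglass.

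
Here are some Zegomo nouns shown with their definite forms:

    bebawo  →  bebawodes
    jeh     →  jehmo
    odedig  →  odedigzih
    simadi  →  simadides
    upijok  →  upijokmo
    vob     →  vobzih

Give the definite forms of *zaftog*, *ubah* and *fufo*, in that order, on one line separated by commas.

Looking at the final sound of each stem: -mo when the stem ends in a voiceless consonant (*jeh*, *upijok*); -zih when the stem ends in a voiced consonant (*odedig*, *vob*); -des when the stem ends in a vowel (*bebawo*, *simadi*).
*zaftog*: final sound = /g/, a voiced consonant → -zih → *zaftogzih*.
*ubah* — final sound /h/ (a voiceless consonant) → -mo → *ubahmo*.
Since the final sound of *fufo* is /o/ (a vowel), it takes -des, giving *fufodes*.

zaftogzih, ubahmo, fufodes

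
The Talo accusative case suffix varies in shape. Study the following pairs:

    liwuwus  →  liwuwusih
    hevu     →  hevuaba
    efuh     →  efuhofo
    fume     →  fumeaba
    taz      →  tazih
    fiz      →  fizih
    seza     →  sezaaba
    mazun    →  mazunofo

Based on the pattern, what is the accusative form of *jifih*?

jifihofo

Looking at the final sound of each stem: -ih when the stem ends in a sibilant (*liwuwus*, *taz*, *fiz*); -ofo when the stem ends in a non-sibilant consonant (*efuh*, *mazun*); -aba when the stem ends in a vowel (*hevu*, *fume*, *seza*).
Since the final sound of *jifih* is /h/ (a non-sibilant consonant), it takes -ofo, giving *jifihofo*.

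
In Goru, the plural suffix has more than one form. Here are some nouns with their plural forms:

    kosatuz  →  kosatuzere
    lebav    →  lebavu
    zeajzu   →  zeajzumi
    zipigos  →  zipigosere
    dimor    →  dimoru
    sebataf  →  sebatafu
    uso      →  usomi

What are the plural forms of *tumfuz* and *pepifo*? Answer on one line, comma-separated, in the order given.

Looking at the final sound of each stem: -ere when the stem ends in a sibilant (*kosatuz*, *zipigos*); -u when the stem ends in a non-sibilant consonant (*lebav*, *dimor*, *sebataf*); -mi when the stem ends in a vowel (*zeajzu*, *uso*).
*tumfuz*: final sound = /z/, a sibilant → -ere → *tumfuzere*.
*pepifo* — final sound /o/ (a vowel) → -mi → *pepifomi*.

tumfuzere, pepifomi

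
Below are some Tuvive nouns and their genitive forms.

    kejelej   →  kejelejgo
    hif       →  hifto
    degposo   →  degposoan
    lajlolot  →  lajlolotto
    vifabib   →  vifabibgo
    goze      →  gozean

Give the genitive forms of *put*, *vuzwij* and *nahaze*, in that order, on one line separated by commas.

putto, vuzwijgo, nahazean

The suffix is conditioned by the final sound: -to when the stem ends in a voiceless consonant (*hif*, *lajlolot*); -go when the stem ends in a voiced consonant (*kejelej*, *vifabib*); -an when the stem ends in a vowel (*degposo*, *goze*).
The final sound of *put* is /t/, which is a voiceless consonant, so the suffix is -to, giving *putto*.
The final sound of *vuzwij* is /j/, which is a voiced consonant, so the suffix is -go, giving *vuzwijgo*.
*nahaze* — final sound /e/ (a vowel) → -an → *nahazean*.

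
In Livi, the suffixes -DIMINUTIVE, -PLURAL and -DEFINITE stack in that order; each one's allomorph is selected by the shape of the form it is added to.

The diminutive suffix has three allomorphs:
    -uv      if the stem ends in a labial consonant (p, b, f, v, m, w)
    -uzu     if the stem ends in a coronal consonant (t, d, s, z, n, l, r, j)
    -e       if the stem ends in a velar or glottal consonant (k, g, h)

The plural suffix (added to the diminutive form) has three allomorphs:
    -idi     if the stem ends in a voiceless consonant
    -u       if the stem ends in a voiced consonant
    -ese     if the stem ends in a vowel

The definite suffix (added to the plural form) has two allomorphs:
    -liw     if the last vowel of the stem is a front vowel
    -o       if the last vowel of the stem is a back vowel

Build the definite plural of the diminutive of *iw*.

The final consonant of *iw* is /w/, which is labial, so the diminutive suffix is -uv, giving *iwuv*.
The diminutive form *iwuv* — final sound /v/ (a voiced consonant) → -u → *iwuvu*.
The last vowel of the plural form *iwuvu* is /u/, which is a back vowel, so the definite suffix is -o, giving *iwuvuo*.

iwuvuo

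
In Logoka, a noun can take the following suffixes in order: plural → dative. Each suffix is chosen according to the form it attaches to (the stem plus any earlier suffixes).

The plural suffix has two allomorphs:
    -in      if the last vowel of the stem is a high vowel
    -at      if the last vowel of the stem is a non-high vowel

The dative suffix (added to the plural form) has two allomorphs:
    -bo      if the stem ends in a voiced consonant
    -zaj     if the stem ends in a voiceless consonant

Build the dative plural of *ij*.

*ij*: last vowel = /i/, a high vowel → -in → *ijin*.
The plural form *ijin* — final consonant /n/ (voiced) → -bo → *ijinbo*.

ijinbo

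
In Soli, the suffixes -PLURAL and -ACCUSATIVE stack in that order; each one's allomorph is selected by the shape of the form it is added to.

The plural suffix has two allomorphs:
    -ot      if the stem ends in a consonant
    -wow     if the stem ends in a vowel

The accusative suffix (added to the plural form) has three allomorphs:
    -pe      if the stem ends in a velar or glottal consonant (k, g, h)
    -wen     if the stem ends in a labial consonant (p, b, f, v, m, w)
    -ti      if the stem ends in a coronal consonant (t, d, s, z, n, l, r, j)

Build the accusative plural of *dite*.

ditewowwen

The final sound of *dite* is /e/, which is a vowel, so the plural suffix is -wow, giving *ditewow*.
The plural form *ditewow*: final consonant = /w/, labial → -wen → *ditewowwen*.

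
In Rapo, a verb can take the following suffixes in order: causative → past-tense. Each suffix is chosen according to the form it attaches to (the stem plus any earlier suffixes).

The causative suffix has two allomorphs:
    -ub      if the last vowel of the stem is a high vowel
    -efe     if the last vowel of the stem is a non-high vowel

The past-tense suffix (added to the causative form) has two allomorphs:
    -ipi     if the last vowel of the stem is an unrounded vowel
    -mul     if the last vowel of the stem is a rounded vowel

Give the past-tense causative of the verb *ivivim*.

ivivimubmul

*ivivim* — last vowel /i/ (a high vowel) → -ub → *ivivimub*.
The last vowel of the causative form *ivivimub* is /u/, which is a rounded vowel, so the past-tense suffix is -mul, giving *ivivimubmul*.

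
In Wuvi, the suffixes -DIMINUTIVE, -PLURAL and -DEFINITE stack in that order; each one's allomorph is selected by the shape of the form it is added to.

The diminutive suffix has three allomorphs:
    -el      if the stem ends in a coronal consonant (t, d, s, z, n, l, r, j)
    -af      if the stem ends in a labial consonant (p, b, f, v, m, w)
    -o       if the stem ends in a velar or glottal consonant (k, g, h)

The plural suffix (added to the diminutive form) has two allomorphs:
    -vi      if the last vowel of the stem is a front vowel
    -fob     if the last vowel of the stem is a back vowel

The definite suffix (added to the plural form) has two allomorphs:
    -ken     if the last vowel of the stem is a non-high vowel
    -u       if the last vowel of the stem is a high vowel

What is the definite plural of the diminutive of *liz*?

*liz* — final consonant /z/ (coronal) → -el → *lizel*.
The last vowel of the diminutive form *lizel* is /e/, which is a front vowel, so the plural suffix is -vi, giving *lizelvi*.
The last vowel of the plural form *lizelvi* is /i/, which is a high vowel, so the definite suffix is -u, giving *lizelviu*.

lizelviu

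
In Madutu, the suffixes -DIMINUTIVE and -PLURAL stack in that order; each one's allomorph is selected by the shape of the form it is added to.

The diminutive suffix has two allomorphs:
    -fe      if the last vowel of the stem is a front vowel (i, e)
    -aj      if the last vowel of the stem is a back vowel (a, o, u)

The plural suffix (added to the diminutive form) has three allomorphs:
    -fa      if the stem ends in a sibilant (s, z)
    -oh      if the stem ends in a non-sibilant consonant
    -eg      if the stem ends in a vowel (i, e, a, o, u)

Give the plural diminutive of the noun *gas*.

*gas*: last vowel = /a/, a back vowel → -aj → *gasaj*.
The diminutive form *gasaj*: final sound = /j/, a non-sibilant consonant → -oh → *gasajoh*.

gasajoh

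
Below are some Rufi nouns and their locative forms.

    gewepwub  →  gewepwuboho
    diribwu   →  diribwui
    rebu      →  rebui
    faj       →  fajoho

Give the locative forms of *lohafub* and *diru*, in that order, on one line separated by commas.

Looking at the final sound of each stem: -oho when the stem ends in a consonant (*gewepwub*, *faj*); -i when the stem ends in a vowel (*diribwu*, *rebu*).
*lohafub*: final sound = /b/, a consonant → -oho → *lohafuboho*.
The final sound of *diru* is /u/, which is a vowel, so the suffix is -i, giving *dirui*.

lohafuboho, dirui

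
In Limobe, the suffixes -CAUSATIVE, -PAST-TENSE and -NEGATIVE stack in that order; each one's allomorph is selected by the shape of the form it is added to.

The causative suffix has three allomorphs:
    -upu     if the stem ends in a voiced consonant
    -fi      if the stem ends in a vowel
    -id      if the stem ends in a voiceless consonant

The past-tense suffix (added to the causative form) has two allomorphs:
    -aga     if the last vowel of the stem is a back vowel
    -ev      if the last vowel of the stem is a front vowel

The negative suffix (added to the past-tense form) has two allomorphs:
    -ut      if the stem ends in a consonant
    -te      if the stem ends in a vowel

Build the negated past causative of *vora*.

The final sound of *vora* is /a/, which is a vowel, so the causative suffix is -fi, giving *vorafi*.
The causative form *vorafi*: last vowel = /i/, a front vowel → -ev → *vorafiev*.
Since the final sound of the past-tense form *vorafiev* is /v/ (a consonant), it takes -ut, giving *vorafievut*.

vorafievut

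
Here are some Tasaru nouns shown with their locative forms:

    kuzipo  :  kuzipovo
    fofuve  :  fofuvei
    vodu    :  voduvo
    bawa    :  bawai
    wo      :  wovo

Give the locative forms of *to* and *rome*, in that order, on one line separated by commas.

Looking at the last vowel of each stem: -vo when the last vowel of the stem is a rounded vowel (*kuzipo*, *vodu*, *wo*); -i when the last vowel of the stem is an unrounded vowel (*fofuve*, *bawa*).
The last vowel of *to* is /o/, which is a rounded vowel, so the suffix is -vo, giving *tovo*.
The last vowel of *rome* is /e/, which is an unrounded vowel, so the suffix is -i, giving *romei*.

tovo, romei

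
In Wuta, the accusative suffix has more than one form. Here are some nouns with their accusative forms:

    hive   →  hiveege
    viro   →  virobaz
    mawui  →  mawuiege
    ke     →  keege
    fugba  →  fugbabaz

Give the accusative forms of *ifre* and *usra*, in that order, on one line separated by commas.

Looking at the last vowel of each stem: -ege when the last vowel of the stem is a front vowel (*hive*, *mawui*, *ke*); -baz when the last vowel of the stem is a back vowel (*viro*, *fugba*).
*ifre* — last vowel /e/ (a front vowel) → -ege → *ifreege*.
*usra* — last vowel /a/ (a back vowel) → -baz → *usrabaz*.

ifreege, usrabaz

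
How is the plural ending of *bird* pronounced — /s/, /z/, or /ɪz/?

The stem *bird* ends in a voiced non-sibilant sound.
The plural suffix surfaces as /ɪz/ after sibilants, /s/ after other voiceless consonants, and /z/ after other voiced sounds.
So the plural -s on *bird* is pronounced /z/.

/z/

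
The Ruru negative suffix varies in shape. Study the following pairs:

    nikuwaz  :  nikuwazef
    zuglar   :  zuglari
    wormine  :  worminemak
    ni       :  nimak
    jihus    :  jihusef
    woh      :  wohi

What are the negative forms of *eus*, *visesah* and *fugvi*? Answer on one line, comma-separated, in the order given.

The suffix is conditioned by the final sound: -ef when the stem ends in a sibilant (*nikuwaz*, *jihus*); -i when the stem ends in a non-sibilant consonant (*zuglar*, *woh*); -mak when the stem ends in a vowel (*wormine*, *ni*).
*eus* — final sound /s/ (a sibilant) → -ef → *eusef*.
Since the final sound of *visesah* is /h/ (a non-sibilant consonant), it takes -i, giving *visesahi*.
Since the final sound of *fugvi* is /i/ (a vowel), it takes -mak, giving *fugvimak*.

eusef, visesahi, fugvimak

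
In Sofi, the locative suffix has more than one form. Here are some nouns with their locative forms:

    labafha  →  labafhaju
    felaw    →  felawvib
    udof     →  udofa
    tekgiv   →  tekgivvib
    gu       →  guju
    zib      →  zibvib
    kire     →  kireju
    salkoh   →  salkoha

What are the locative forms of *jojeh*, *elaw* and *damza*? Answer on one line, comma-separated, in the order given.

jojeha, elawvib, damzaju

The pattern is voicing of the final sound: -a when the stem ends in a voiceless consonant (*udof*, *salkoh*); -vib when the stem ends in a voiced consonant (*felaw*, *tekgiv*, *zib*); -ju when the stem ends in a vowel (*labafha*, *gu*, *kire*).
*jojeh*: final sound = /h/, a voiceless consonant → -a → *jojeha*.
*elaw*: final sound = /w/, a voiced consonant → -vib → *elawvib*.
Since the final sound of *damza* is /a/ (a vowel), it takes -ju, giving *damzaju*.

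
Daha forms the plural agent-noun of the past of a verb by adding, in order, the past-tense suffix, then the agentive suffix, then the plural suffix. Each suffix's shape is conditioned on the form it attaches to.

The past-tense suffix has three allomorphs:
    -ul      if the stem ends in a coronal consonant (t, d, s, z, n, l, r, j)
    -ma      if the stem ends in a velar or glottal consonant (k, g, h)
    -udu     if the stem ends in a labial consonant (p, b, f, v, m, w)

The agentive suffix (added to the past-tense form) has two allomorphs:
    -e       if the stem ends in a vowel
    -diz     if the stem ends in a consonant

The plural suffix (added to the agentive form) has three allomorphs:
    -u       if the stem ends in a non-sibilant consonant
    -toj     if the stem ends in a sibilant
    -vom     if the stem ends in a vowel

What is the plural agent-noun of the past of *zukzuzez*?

zukzuzezuldiztoj

Since the final consonant of *zukzuzez* is /z/ (coronal), it takes -ul, giving *zukzuzezul*.
The past-tense form *zukzuzezul* — final sound /l/ (a consonant) → -diz → *zukzuzezuldiz*.
Since the final sound of the agentive form *zukzuzezuldiz* is /z/ (a sibilant), it takes -toj, giving *zukzuzezuldiztoj*.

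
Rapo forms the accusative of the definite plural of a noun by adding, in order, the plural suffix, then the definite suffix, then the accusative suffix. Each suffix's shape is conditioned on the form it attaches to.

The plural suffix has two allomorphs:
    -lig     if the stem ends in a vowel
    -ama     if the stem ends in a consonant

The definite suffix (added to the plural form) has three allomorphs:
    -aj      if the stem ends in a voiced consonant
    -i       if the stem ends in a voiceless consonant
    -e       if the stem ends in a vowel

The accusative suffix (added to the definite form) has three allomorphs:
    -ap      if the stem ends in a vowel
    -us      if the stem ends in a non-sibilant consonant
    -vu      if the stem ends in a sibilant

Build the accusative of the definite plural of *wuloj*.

wulojamaeap

The final sound of *wuloj* is /j/, which is a consonant, so the plural suffix is -ama, giving *wulojama*.
The final sound of the plural form *wulojama* is /a/, which is a vowel, so the definite suffix is -e, giving *wulojamae*.
The definite form *wulojamae*: final sound = /e/, a vowel → -ap → *wulojamaeap*.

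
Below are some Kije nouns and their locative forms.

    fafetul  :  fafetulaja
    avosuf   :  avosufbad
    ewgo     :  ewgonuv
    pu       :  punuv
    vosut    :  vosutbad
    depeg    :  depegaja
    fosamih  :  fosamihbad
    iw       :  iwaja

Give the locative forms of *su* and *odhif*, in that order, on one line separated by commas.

The alternation tracks the final sound of the stem — -bad when the stem ends in a voiceless consonant (*avosuf*, *vosut*, *fosamih*); -aja when the stem ends in a voiced consonant (*fafetul*, *depeg*, *iw*); -nuv when the stem ends in a vowel (*ewgo*, *pu*).
*su*: final sound = /u/, a vowel → -nuv → *sunuv*.
Since the final sound of *odhif* is /f/ (a voiceless consonant), it takes -bad, giving *odhifbad*.

sunuv, odhifbad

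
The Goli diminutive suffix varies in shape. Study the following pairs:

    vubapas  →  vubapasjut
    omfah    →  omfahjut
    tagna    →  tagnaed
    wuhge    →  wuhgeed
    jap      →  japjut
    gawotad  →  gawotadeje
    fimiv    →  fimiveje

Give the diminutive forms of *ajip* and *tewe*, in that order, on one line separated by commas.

ajipjut, teweed

The suffix is conditioned by the final sound: -jut when the stem ends in a voiceless consonant (*vubapas*, *omfah*, *jap*); -eje when the stem ends in a voiced consonant (*gawotad*, *fimiv*); -ed when the stem ends in a vowel (*tagna*, *wuhge*).
The final sound of *ajip* is /p/, which is a voiceless consonant, so the suffix is -jut, giving *ajipjut*.
The final sound of *tewe* is /e/, which is a vowel, so the suffix is -ed, giving *teweed*.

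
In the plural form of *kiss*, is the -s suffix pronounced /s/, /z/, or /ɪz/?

/ɪz/

The stem *kiss* ends in a sibilant (/s, z, ʃ, ʒ, tʃ, dʒ/).
The plural suffix surfaces as /ɪz/ after sibilants, /s/ after other voiceless consonants, and /z/ after other voiced sounds.
So the plural -s on *kiss* is pronounced /ɪz/.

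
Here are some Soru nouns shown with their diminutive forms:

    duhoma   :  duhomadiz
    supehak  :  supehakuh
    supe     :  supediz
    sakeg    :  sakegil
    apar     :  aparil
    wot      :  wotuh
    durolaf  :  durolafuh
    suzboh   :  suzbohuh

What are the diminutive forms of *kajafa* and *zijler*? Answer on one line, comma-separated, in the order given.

kajafadiz, zijleril

The alternation tracks the final sound of the stem — -uh when the stem ends in a voiceless consonant (*supehak*, *wot*, *durolaf*, *suzboh*); -il when the stem ends in a voiced consonant (*sakeg*, *apar*); -diz when the stem ends in a vowel (*duhoma*, *supe*).
Since the final sound of *kajafa* is /a/ (a vowel), it takes -diz, giving *kajafadiz*.
The final sound of *zijler* is /r/, which is a voiced consonant, so the suffix is -il, giving *zijleril*.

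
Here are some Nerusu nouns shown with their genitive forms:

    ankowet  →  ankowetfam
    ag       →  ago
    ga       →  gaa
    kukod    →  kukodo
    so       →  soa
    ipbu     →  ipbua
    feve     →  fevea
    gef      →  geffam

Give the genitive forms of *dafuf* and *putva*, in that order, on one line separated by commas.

The pattern is voicing of the final sound: -fam when the stem ends in a voiceless consonant (*ankowet*, *gef*); -o when the stem ends in a voiced consonant (*ag*, *kukod*); -a when the stem ends in a vowel (*ga*, *so*, *ipbu*, *feve*).
The final sound of *dafuf* is /f/, which is a voiceless consonant, so the suffix is -fam, giving *dafuffam*.
Since the final sound of *putva* is /a/ (a vowel), it takes -a, giving *putvaa*.

dafuffam, putvaa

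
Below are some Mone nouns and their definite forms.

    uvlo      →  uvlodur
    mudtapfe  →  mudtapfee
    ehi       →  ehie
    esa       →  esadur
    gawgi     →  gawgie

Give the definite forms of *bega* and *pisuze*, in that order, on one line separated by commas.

begadur, pisuzee

Looking at the last vowel of each stem: -e when the last vowel of the stem is a front vowel (*mudtapfe*, *ehi*, *gawgi*); -dur when the last vowel of the stem is a back vowel (*uvlo*, *esa*).
The last vowel of *bega* is /a/, which is a back vowel, so the suffix is -dur, giving *begadur*.
The last vowel of *pisuze* is /e/, which is a front vowel, so the suffix is -e, giving *pisuzee*.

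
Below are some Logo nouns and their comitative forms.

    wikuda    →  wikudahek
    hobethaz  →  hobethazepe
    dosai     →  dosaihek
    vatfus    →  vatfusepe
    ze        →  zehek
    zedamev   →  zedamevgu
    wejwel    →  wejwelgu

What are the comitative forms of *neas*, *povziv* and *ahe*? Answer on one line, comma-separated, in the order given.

The alternation tracks the final sound of the stem — -epe when the stem ends in a sibilant (*hobethaz*, *vatfus*); -gu when the stem ends in a non-sibilant consonant (*zedamev*, *wejwel*); -hek when the stem ends in a vowel (*wikuda*, *dosai*, *ze*).
The final sound of *neas* is /s/, which is a sibilant, so the suffix is -epe, giving *neasepe*.
*povziv* — final sound /v/ (a non-sibilant consonant) → -gu → *povzivgu*.
The final sound of *ahe* is /e/, which is a vowel, so the suffix is -hek, giving *ahehek*.

neasepe, povzivgu, ahehek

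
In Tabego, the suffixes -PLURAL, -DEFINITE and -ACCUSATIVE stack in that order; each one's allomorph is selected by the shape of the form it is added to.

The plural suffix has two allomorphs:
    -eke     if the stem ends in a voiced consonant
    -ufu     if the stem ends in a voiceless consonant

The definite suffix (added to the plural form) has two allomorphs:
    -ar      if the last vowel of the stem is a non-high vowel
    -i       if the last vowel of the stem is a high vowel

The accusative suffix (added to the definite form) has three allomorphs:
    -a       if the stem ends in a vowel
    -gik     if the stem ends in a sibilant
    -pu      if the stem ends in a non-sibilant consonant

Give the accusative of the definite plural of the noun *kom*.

komekearpu

The final consonant of *kom* is /m/, which is voiced, so the plural suffix is -eke, giving *komeke*.
The last vowel of the plural form *komeke* is /e/, which is a non-high vowel, so the definite suffix is -ar, giving *komekear*.
The definite form *komekear* — final sound /r/ (a non-sibilant consonant) → -pu → *komekearpu*.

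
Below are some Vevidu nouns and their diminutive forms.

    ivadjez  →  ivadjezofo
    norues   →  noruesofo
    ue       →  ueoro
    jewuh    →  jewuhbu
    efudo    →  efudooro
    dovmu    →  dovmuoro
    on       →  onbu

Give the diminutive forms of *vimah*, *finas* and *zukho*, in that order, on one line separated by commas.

vimahbu, finasofo, zukhooro

The alternation tracks the final sound of the stem — -ofo when the stem ends in a sibilant (*ivadjez*, *norues*); -bu when the stem ends in a non-sibilant consonant (*jewuh*, *on*); -oro when the stem ends in a vowel (*ue*, *efudo*, *dovmu*).
Since the final sound of *vimah* is /h/ (a non-sibilant consonant), it takes -bu, giving *vimahbu*.
The final sound of *finas* is /s/, which is a sibilant, so the suffix is -ofo, giving *finasofo*.
The final sound of *zukho* is /o/, which is a vowel, so the suffix is -oro, giving *zukhooro*.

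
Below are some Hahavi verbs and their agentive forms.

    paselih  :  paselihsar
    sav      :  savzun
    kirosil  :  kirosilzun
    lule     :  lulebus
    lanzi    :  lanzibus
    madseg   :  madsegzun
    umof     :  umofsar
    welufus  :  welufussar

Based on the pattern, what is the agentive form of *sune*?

The suffix is conditioned by the final sound: -sar when the stem ends in a voiceless consonant (*paselih*, *umof*, *welufus*); -zun when the stem ends in a voiced consonant (*sav*, *kirosil*, *madseg*); -bus when the stem ends in a vowel (*lule*, *lanzi*).
The final sound of *sune* is /e/, which is a vowel, so the suffix is -bus, giving *sunebus*.

sunebus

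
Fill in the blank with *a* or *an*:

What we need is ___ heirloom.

The indefinite article is chosen by the initial *sound* of the following word, not its spelling.
*heirloom* begins with the sound /ɛ/ (silent h) — a vowel sound.
So the article is *an*: What we need is an heirloom.

an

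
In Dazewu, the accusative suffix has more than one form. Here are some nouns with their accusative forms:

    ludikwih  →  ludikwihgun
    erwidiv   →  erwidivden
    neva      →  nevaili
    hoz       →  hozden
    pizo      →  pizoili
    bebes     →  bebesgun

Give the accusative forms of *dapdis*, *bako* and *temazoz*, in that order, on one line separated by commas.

The suffix is conditioned by the final sound: -gun when the stem ends in a voiceless consonant (*ludikwih*, *bebes*); -den when the stem ends in a voiced consonant (*erwidiv*, *hoz*); -ili when the stem ends in a vowel (*neva*, *pizo*).
Since the final sound of *dapdis* is /s/ (a voiceless consonant), it takes -gun, giving *dapdisgun*.
*bako* — final sound /o/ (a vowel) → -ili → *bakoili*.
*temazoz* — final sound /z/ (a voiced consonant) → -den → *temazozden*.

dapdisgun, bakoili, temazozden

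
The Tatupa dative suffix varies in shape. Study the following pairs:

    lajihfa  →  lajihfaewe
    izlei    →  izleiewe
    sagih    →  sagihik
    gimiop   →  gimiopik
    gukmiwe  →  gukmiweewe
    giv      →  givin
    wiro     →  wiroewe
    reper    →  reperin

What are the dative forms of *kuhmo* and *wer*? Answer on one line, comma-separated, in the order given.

kuhmoewe, werin

The alternation tracks the final sound of the stem — -ik when the stem ends in a voiceless consonant (*sagih*, *gimiop*); -in when the stem ends in a voiced consonant (*giv*, *reper*); -ewe when the stem ends in a vowel (*lajihfa*, *izlei*, *gukmiwe*, *wiro*).
Since the final sound of *kuhmo* is /o/ (a vowel), it takes -ewe, giving *kuhmoewe*.
*wer* — final sound /r/ (a voiced consonant) → -in → *werin*.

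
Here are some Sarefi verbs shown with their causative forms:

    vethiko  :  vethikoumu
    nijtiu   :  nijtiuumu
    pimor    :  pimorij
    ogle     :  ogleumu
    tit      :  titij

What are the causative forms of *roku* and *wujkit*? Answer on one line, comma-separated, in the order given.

rokuumu, wujkitij

The pattern is consonant vs. vowel: -ij when the stem ends in a consonant (*pimor*, *tit*); -umu when the stem ends in a vowel (*vethiko*, *nijtiu*, *ogle*).
*roku*: final sound = /u/, a vowel → -umu → *rokuumu*.
*wujkit* — final sound /t/ (a consonant) → -ij → *wujkitij*.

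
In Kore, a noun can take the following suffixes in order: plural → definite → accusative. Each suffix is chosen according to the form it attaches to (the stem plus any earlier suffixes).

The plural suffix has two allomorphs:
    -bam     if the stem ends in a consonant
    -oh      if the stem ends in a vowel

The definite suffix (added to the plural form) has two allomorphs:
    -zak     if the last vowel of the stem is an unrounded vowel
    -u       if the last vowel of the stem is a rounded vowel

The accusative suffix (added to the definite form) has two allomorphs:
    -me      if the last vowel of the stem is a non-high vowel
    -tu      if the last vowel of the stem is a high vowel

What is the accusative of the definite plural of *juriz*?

jurizbamzakme

*juriz*: final sound = /z/, a consonant → -bam → *jurizbam*.
Since the last vowel of the plural form *jurizbam* is /a/ (an unrounded vowel), it takes -zak, giving *jurizbamzak*.
Since the last vowel of the definite form *jurizbamzak* is /a/ (a non-high vowel), it takes -me, giving *jurizbamzakme*.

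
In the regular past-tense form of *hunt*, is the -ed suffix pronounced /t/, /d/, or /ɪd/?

/ɪd/

The stem *hunt* ends in /t/ or /d/.
The -ed suffix is realized as /ɪd/ after /t, d/; as /t/ after other voiceless consonants; and as /d/ after other voiced sounds.
So -ed on *hunt* is pronounced /ɪd/.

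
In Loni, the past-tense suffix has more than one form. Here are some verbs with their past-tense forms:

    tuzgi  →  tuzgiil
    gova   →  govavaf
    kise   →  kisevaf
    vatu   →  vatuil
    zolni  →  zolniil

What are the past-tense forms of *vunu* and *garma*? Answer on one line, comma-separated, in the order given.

Looking at the last vowel of each stem: -il when the last vowel of the stem is a high vowel (*tuzgi*, *vatu*, *zolni*); -vaf when the last vowel of the stem is a non-high vowel (*gova*, *kise*).
Since the last vowel of *vunu* is /u/ (a high vowel), it takes -il, giving *vunuil*.
Since the last vowel of *garma* is /a/ (a non-high vowel), it takes -vaf, giving *garmavaf*.

vunuil, garmavaf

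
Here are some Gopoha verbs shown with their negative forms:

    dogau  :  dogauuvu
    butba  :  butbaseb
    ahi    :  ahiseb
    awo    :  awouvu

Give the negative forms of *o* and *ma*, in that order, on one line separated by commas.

The suffix is conditioned by the last vowel: -uvu when the last vowel of the stem is a rounded vowel (*dogau*, *awo*); -seb when the last vowel of the stem is an unrounded vowel (*butba*, *ahi*).
*o*: last vowel = /o/, a rounded vowel → -uvu → *ouvu*.
*ma* — last vowel /a/ (an unrounded vowel) → -seb → *maseb*.

ouvu, maseb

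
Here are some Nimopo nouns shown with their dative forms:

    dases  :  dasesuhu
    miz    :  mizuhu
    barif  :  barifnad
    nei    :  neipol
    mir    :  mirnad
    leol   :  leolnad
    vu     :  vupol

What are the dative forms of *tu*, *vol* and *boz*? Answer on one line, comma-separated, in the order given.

tupol, volnad, bozuhu

The pattern is sibilance of the final sound: -uhu when the stem ends in a sibilant (*dases*, *miz*); -nad when the stem ends in a non-sibilant consonant (*barif*, *mir*, *leol*); -pol when the stem ends in a vowel (*nei*, *vu*).
*tu* — final sound /u/ (a vowel) → -pol → *tupol*.
The final sound of *vol* is /l/, which is a non-sibilant consonant, so the suffix is -nad, giving *volnad*.
*boz*: final sound = /z/, a sibilant → -uhu → *bozuhu*.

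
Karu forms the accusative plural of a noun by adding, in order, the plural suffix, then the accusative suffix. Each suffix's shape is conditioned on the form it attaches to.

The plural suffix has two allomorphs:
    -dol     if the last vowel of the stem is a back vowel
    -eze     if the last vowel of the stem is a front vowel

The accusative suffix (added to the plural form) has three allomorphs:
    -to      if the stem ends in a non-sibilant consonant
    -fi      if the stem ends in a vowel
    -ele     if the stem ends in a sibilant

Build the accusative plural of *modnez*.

modnezezefi

The last vowel of *modnez* is /e/, which is a front vowel, so the plural suffix is -eze, giving *modnezeze*.
The plural form *modnezeze* — final sound /e/ (a vowel) → -fi → *modnezezefi*.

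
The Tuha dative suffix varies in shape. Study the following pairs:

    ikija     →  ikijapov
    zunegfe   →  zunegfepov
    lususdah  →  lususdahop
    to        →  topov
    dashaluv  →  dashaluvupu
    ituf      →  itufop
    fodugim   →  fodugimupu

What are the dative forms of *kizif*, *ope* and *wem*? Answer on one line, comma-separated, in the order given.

kizifop, opepov, wemupu

Looking at the final sound of each stem: -op when the stem ends in a voiceless consonant (*lususdah*, *ituf*); -upu when the stem ends in a voiced consonant (*dashaluv*, *fodugim*); -pov when the stem ends in a vowel (*ikija*, *zunegfe*, *to*).
Since the final sound of *kizif* is /f/ (a voiceless consonant), it takes -op, giving *kizifop*.
*ope*: final sound = /e/, a vowel → -pov → *opepov*.
*wem* — final sound /m/ (a voiced consonant) → -upu → *wemupu*.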